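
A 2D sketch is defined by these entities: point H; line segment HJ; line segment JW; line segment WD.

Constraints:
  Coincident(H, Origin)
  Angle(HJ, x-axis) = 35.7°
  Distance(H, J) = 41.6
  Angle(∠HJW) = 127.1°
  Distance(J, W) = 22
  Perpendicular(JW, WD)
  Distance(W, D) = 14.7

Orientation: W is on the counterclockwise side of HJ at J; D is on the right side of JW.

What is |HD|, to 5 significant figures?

67.158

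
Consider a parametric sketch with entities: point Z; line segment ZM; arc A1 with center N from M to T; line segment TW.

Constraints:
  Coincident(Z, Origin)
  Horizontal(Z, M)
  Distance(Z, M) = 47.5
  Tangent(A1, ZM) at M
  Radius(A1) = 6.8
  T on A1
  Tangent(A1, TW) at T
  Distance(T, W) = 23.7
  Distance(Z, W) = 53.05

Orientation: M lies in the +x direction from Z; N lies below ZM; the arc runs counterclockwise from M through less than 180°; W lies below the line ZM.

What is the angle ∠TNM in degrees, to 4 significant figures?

95.53°

Checks: ∠(NM, MZ) = 90.00° ✓; |NT| = 6.800 ✓; ∠(NT, TW) = 90.00° ✓; |TW| = 23.70 ✓; |ZW| = 53.05 ✓.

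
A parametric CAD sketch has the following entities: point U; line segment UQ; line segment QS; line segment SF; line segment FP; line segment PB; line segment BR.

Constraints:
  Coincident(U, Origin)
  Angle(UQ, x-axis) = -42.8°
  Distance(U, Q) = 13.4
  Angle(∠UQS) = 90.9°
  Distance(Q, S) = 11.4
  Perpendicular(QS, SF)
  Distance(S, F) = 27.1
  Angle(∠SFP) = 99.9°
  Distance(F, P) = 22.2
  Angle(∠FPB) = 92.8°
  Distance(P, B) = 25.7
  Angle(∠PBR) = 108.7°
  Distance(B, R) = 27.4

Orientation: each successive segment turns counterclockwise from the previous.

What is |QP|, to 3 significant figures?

32.6

U is at the origin; UQ runs at -42.8° with length 13.4, so Q = (9.83, -9.10). ∠UQS = 90.9° gives QS at 46.3° from the x-axis; with |QS| = 11.4, S = (17.7, -0.863). QS is perpendicular to SF, so SF runs at 136°; with |SF| = 27.1, F = (-1.88, 17.9). ∠SFP = 99.9° gives FP at -144° from the x-axis; with |FP| = 22.2, P = (-19.8, 4.69). Then |QP| = |P − Q| = 32.6.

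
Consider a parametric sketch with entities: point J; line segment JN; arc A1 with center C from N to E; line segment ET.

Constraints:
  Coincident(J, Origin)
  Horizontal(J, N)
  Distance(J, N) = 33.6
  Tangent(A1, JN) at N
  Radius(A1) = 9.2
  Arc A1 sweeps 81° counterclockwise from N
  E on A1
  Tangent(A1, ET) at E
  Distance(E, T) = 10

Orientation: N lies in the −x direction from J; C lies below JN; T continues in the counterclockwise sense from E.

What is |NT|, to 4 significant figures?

20.60

J is at the origin; J and N share the same y with |JN| = 33.6 and N on the −x side, so N = (-33.60, 0.000). The tangent condition forces CN to be normal to JN, so C = N + (0, -9.2) = (-33.60, -9.200). On A1, N sits at bearing 90° from C; an 81° counterclockwise sweep puts E at bearing 171°, so E = C + 9.2·(cos 171°, sin 171°) = (-42.69, -7.761). The tangent condition forces CE to be normal to ET, so ET runs along (−sin 171°, cos 171°); with |ET| = 10.0, T = (-44.25, -17.64). Then |NT| = |T − N| = 20.60.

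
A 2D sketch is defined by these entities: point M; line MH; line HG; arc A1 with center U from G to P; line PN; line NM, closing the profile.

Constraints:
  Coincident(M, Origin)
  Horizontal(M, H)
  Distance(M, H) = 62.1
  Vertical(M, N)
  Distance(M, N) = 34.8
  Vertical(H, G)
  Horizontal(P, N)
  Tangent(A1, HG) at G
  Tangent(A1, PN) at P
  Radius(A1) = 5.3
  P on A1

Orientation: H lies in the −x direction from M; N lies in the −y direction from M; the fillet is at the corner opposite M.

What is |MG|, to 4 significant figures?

68.75

The virtual corner opposite M is at (-62.10, -34.80). Since A1 is tangent to HG there, UG ⟂ HG and tangency of A1 to PN means the radius UP is perpendicular to PN, with radius 5.3, so the center U sits 5.3 in from both sides at U = (-56.80, -29.50). That places the tangent points at G = (-62.10, -29.50) on HG and P = (-56.80, -34.80) on PN. Then |MG| = |G − M| = 68.75.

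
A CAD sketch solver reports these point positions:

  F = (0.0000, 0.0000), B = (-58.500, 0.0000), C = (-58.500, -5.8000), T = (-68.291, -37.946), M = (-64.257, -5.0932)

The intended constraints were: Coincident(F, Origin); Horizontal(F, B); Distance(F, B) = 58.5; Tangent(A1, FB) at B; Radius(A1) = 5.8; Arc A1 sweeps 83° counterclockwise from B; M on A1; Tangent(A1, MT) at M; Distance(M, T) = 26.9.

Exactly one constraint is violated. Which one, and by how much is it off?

Distance(M, T) = 26.9 — off by 6.20.

F = (0.00, 0.00) ✓; F.y = 0.00, B.y = 0.00 ✓; |FB| = 58.50 ✓; ∠(CB, BF) = 90.00° ✓; |CB| = 5.800 ✓; bearing(C→M) − bearing(C→B) = 83.00° ✓; |CM| = 5.800 ✓; ∠(CM, MT) = 90.00° ✓; |MT| = 33.10 ✗.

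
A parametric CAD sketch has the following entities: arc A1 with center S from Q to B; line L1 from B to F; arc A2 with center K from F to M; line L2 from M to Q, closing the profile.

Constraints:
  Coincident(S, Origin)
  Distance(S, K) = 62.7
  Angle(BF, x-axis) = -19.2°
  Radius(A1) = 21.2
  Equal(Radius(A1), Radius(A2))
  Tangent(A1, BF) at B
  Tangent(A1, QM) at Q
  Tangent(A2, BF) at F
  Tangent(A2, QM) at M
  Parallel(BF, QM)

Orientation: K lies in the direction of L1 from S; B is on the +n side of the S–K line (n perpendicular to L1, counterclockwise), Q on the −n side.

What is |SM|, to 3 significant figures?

66.2

The slot axis is L1's direction at -19.2°, so u = (cos -19.2°, sin -19.2°) = (0.944, -0.329) and n = (−sin -19.2°, cos -19.2°) = (0.329, 0.944). S is at the origin and K lies 62.7 along u from S, so K = 62.7·u = (59.2, -20.6). Tangency of A1 to both parallel lines with radius 21.2 puts B and Q at S ± 21.2·n: B = (6.97, 20.0), Q = (-6.97, -20.0). Equal radii place F and M the same way about K: F = K + 21.2·n = (66.2, -0.599), M = K − 21.2·n = (52.2, -40.6). Then |SM| = |M − S| = 66.2.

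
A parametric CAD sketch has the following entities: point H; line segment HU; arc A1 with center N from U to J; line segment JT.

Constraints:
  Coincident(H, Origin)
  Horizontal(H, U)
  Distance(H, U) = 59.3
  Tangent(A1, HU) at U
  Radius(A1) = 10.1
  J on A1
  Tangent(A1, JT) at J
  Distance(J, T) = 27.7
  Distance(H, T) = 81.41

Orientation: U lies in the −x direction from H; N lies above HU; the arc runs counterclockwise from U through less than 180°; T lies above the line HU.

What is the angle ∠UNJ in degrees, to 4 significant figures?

137.5°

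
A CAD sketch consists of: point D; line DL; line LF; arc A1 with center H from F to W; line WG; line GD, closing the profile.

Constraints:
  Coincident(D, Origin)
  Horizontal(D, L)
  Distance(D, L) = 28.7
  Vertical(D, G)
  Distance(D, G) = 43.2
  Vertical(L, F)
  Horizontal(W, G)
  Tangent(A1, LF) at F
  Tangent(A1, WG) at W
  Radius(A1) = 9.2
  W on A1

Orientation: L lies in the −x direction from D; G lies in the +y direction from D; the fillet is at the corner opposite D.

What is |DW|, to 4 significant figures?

47.40

D is at the origin; D and L share the same y with |DL| = 28.7 and L on the −x side, so L = (-28.70, 0.000). D and G share the same x with |DG| = 43.2 and G on the +y side, so G = (0.000, 43.20). The virtual corner opposite D is at (-28.70, 43.20). The tangent condition forces HF to be normal to LF and since A1 is tangent to WG there, HW ⟂ WG, with radius 9.2, so the center H sits 9.2 in from both sides at H = (-19.50, 34.00). That places the tangent points at F = (-28.70, 34.00) on LF and W = (-19.50, 43.20) on WG. Then |DW| = |W − D| = 47.40.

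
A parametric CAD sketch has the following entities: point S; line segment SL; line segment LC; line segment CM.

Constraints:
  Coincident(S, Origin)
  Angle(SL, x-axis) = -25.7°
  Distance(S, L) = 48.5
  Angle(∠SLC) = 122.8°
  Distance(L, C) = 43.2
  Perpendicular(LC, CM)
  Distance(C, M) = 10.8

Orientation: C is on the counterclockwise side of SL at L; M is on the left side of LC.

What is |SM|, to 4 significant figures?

75.66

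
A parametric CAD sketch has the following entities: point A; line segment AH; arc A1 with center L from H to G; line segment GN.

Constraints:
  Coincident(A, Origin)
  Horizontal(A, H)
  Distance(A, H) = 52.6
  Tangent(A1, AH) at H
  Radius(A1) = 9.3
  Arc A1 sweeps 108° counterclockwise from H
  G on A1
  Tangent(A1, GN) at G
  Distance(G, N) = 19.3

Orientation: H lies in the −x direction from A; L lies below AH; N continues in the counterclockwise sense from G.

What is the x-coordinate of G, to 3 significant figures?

-61.4

A is at the origin; A and H share the same y with |AH| = 52.6 and H on the −x side, so H = (-52.6, 0.00). The tangent condition forces LH to be normal to AH, so L = H + (0, -9.3) = (-52.6, -9.30). On A1, H sits at bearing 90° from L; a 108° counterclockwise sweep puts G at bearing 198°, so G = L + 9.3·(cos 198°, sin 198°) = (-61.4, -12.2). So G.x = -61.4.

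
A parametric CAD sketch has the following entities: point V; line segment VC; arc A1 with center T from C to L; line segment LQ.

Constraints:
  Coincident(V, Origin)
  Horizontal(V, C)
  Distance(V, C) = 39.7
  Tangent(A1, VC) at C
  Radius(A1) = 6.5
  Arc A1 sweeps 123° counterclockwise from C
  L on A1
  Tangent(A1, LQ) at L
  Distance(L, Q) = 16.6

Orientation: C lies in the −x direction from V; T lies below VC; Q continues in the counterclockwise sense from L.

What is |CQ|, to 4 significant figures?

24.23

On A1, C sits at bearing 90° from T; a 123° counterclockwise sweep puts L at bearing 213°, so L = T + 6.5·(cos 213°, sin 213°) = (-45.15, -10.04). A1 meets LQ tangentially, so TL is at right angles to LQ, so LQ runs along (−sin 213°, cos 213°); with |LQ| = 16.6, Q = (-36.11, -23.96). Then |CQ| = |Q − C| = 24.23.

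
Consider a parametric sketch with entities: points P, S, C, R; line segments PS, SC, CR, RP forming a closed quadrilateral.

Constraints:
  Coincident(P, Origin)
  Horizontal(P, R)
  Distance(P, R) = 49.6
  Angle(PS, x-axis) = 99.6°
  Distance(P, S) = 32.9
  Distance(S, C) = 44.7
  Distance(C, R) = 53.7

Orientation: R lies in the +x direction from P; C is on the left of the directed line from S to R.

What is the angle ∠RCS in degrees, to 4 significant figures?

80.47°

Checks: P = (0.00, 0.00) ✓; |SC| = 44.70 ✓; |CR| = 53.70 ✓.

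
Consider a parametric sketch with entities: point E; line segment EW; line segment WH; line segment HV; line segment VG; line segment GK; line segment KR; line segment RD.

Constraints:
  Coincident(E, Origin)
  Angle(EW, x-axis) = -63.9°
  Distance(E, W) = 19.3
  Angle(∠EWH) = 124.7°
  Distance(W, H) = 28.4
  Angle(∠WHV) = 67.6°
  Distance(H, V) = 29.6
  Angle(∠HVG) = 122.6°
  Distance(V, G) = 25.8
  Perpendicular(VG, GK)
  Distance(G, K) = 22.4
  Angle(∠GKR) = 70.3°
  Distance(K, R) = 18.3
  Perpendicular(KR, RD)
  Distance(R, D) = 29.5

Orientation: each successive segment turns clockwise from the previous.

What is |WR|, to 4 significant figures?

14.16

E is at the origin; EW runs at -63.9° with length 19.3, so W = (8.491, -17.33). ∠EWH = 124.7° gives WH at -119.2° from the x-axis; with |WH| = 28.4, H = (-5.364, -42.12). ∠WHV = 67.6° gives HV at 128.4° from the x-axis; with |HV| = 29.6, V = (-23.75, -18.93). ∠HVG = 122.6° gives VG at 71.00° from the x-axis; with |VG| = 25.8, G = (-15.35, 5.469). VG is perpendicular to GK, so GK runs at -19.00°; with |GK| = 22.4, K = (5.829, -1.824). ∠GKR = 70.3° gives KR at -128.7° from the x-axis; with |KR| = 18.3, R = (-5.613, -16.11). Then |WR| = |R − W| = 14.16.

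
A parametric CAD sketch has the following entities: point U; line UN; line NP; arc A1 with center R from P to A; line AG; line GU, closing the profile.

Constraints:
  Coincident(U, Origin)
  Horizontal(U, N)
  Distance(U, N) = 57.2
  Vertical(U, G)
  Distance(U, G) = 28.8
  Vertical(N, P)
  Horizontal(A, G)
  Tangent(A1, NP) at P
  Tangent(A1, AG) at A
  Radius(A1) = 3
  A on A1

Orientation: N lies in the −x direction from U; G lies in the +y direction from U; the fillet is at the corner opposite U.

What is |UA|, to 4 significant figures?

61.38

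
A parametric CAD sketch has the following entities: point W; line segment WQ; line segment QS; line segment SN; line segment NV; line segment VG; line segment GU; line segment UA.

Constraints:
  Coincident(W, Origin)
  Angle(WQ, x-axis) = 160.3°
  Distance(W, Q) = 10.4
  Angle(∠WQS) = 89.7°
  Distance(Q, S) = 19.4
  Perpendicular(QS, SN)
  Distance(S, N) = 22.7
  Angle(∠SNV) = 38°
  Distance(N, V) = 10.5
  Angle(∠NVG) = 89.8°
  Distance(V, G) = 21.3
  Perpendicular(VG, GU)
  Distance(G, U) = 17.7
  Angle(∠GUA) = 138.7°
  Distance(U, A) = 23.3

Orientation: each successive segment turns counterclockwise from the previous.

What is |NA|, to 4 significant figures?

25.40

W is at the origin; WQ runs at 160.3° with length 10.4, so Q = (-9.791, 3.506). ∠WQS = 89.7° gives QS at -109.4° from the x-axis; with |QS| = 19.4, S = (-16.24, -14.79). QS is perpendicular to SN, so SN runs at -19.40°; with |SN| = 22.7, N = (5.176, -22.33). ∠SNV = 38.0° gives NV at 122.6° from the x-axis; with |NV| = 10.5, V = (-0.4812, -13.49). ∠NVG = 89.8° gives VG at -147.2° from the x-axis; with |VG| = 21.3, G = (-18.39, -25.03). The perpendicularity gives GU at right angles to VG, so GU runs at -57.20°; with |GU| = 17.7, U = (-8.797, -39.90). ∠GUA = 138.7° gives UA at -15.90° from the x-axis; with |UA| = 23.3, A = (13.61, -46.29). Then |NA| = |A − N| = 25.40.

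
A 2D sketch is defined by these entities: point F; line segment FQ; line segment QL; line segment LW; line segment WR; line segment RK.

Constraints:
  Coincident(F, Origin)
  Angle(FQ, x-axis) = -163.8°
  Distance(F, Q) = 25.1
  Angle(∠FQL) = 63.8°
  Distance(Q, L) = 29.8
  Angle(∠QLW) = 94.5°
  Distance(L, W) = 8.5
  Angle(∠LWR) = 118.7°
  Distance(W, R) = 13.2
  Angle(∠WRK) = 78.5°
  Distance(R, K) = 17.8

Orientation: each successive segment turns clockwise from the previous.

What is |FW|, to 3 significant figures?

23.9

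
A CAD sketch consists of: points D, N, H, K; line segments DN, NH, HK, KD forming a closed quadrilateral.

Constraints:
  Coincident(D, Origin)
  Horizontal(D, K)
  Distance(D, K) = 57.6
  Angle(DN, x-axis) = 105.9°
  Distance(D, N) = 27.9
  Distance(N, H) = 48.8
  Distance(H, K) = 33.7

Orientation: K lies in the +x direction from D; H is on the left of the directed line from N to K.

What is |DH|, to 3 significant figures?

50.5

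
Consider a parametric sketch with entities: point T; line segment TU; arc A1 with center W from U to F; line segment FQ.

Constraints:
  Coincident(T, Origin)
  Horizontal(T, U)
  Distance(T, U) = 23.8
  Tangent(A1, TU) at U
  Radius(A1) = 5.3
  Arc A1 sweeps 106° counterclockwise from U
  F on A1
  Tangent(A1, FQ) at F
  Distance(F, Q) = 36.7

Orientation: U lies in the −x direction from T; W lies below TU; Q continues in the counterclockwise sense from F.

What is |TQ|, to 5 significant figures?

46.043

On A1, U sits at bearing 90° from W; a 106° counterclockwise sweep puts F at bearing 196°, so F = W + 5.3·(cos 196°, sin 196°) = (-28.895, -6.7609). The tangent condition forces WF to be normal to FQ, so FQ runs along (−sin 196°, cos 196°); with |FQ| = 36.7, Q = (-18.779, -42.039). Then |TQ| = |Q − T| = 46.043.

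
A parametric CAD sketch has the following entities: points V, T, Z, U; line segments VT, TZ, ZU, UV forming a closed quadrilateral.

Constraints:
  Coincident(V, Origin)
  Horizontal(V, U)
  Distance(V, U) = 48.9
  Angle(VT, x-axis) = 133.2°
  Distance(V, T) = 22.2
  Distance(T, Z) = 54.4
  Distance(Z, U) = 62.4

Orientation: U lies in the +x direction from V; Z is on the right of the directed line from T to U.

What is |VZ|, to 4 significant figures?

36.56

V is at the origin; VU is horizontal with |VU| = 48.9 and U in +x, so U = (48.9, 0). VT runs at 133.2° with |VT| = 22.2, so T = (-15.20, 16.18). Z is determined by |TZ| = 54.4 and |ZU| = 62.4 together: it lies at the intersection of circle(T, 54.4) and circle(U, 62.4). With |TU| = 66.11, the foot of the radical line on TU is 25.99 from T and the perpendicular offset is √(54.4² − 25.99²) = 47.79. Taking the right-of-TU solution: Z = (-1.700, -36.52).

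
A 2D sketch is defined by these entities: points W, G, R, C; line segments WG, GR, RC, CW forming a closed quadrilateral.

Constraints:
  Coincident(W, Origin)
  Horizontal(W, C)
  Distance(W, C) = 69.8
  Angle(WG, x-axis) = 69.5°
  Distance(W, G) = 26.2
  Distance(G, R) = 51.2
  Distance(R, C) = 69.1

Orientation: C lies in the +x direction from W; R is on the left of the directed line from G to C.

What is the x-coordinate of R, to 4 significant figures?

42.45

W is at the origin; WC is horizontal with |WC| = 69.8 and C in +x, so C = (69.8, 0). WG runs at 69.5° with |WG| = 26.2, so G = (9.175, 24.54). R is determined by |GR| = 51.2 and |RC| = 69.1 together: it lies at the intersection of circle(G, 51.2) and circle(C, 69.1). With |GC| = 65.40, the foot of the radical line on GC is 16.24 from G and the perpendicular offset is √(51.2² − 16.24²) = 48.56. Taking the left-of-GC solution: R = (42.45, 63.46).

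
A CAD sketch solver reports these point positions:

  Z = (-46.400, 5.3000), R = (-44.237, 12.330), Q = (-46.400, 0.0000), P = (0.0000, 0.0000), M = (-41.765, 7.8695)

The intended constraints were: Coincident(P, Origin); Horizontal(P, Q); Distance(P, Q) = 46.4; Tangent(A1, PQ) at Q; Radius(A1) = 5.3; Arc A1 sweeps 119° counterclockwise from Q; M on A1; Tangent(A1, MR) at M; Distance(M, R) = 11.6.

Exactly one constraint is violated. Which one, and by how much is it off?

Distance(M, R) = 11.6 — off by 6.50.

P = (0.00, 0.00) ✓; P.y = 0.00, Q.y = 0.00 ✓; |PQ| = 46.40 ✓; ∠(ZQ, QP) = 90.00° ✓; |ZQ| = 5.300 ✓; bearing(Z→M) − bearing(Z→Q) = 119.0° ✓; |ZM| = 5.300 ✓; ∠(ZM, MR) = 90.01° ✓; |MR| = 5.100 ✗.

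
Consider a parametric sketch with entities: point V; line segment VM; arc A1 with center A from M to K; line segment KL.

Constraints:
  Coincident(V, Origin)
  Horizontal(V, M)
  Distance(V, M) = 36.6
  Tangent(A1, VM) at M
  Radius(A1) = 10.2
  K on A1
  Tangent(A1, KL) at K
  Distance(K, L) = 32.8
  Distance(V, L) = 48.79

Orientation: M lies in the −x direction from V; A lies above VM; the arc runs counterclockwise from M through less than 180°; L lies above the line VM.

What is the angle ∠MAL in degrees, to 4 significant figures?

159.1°

Checks: |AK| = 10.20 ✓; ∠(AK, KL) = 90.00° ✓; |KL| = 32.80 ✓; |VL| = 48.79 ✓.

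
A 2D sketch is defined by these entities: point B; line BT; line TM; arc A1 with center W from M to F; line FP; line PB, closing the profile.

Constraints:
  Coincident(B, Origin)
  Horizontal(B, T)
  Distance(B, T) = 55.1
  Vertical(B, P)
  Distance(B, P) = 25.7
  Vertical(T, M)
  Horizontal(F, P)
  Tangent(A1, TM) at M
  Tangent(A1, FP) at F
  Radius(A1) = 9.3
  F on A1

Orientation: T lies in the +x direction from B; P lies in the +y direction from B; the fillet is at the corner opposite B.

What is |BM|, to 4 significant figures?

57.49

The virtual corner opposite B is at (55.10, 25.70). Tangency of A1 to TM means the radius WM is perpendicular to TM and A1 meets FP tangentially, so WF is at right angles to FP, with radius 9.3, so the center W sits 9.3 in from both sides at W = (45.80, 16.40). That places the tangent points at M = (55.10, 16.40) on TM and F = (45.80, 25.70) on FP. Then |BM| = |M − B| = 57.49.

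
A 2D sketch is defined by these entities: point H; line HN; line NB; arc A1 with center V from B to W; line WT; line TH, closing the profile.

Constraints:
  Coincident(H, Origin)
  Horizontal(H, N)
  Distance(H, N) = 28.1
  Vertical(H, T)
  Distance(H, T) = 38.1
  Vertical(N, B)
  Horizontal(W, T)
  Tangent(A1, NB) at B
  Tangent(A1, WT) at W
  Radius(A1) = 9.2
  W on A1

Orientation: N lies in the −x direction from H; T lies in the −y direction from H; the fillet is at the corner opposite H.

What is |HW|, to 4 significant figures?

42.53

The virtual corner opposite H is at (-28.10, -38.10). Since A1 is tangent to NB there, VB ⟂ NB and tangency of A1 to WT means the radius VW is perpendicular to WT, with radius 9.2, so the center V sits 9.2 in from both sides at V = (-18.90, -28.90). That places the tangent points at B = (-28.10, -28.90) on NB and W = (-18.90, -38.10) on WT. Then |HW| = |W − H| = 42.53.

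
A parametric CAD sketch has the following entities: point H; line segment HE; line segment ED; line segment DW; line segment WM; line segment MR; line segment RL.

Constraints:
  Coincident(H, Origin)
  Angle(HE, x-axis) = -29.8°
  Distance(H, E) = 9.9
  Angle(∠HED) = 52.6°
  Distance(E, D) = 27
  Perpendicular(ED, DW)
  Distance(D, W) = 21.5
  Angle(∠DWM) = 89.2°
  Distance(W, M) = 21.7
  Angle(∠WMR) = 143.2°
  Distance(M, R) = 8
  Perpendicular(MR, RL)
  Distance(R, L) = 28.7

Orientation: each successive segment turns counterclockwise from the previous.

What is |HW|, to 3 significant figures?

25.0

H is at the origin; HE runs at -29.8° with length 9.9, so E = (8.59, -4.92). ∠HED = 52.6° gives ED at 97.6° from the x-axis; with |ED| = 27.0, D = (5.02, 21.8). The perpendicularity gives DW at right angles to ED, so DW runs at -172°; with |DW| = 21.5, W = (-16.3, 19.0). Then |HW| = |W − H| = 25.0.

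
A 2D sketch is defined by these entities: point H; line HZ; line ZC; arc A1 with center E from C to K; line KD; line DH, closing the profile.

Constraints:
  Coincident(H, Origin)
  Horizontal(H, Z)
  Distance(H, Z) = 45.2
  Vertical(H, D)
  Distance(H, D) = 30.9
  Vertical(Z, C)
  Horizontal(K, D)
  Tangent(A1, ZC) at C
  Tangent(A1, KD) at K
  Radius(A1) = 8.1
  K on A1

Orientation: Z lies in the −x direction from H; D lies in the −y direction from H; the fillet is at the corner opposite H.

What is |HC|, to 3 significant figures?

50.6

H is at the origin; HZ is horizontal with |HZ| = 45.2 and Z on the −x side, so Z = (-45.2, 0.00). HD is vertical with |HD| = 30.9 and D on the −y side, so D = (0.00, -30.9). The virtual corner opposite H is at (-45.2, -30.9). Since A1 is tangent to ZC there, EC ⟂ ZC and tangency of A1 to KD means the radius EK is perpendicular to KD, with radius 8.1, so the center E sits 8.1 in from both sides at E = (-37.1, -22.8). That places the tangent points at C = (-45.2, -22.8) on ZC and K = (-37.1, -30.9) on KD. Then |HC| = |C − H| = 50.6.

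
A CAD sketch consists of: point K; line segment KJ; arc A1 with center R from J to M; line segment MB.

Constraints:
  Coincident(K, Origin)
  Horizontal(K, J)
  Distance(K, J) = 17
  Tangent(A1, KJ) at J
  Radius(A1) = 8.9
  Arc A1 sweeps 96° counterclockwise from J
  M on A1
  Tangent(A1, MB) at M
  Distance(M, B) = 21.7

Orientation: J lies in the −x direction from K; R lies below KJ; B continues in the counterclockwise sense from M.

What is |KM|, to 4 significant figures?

27.66

K is at the origin; K and J share the same y with |KJ| = 17.0 and J on the −x side, so J = (-17.00, 0.000). Since A1 is tangent to KJ there, RJ ⟂ KJ, so R = J + (0, -8.9) = (-17.00, -8.900). On A1, J sits at bearing 90° from R; a 96° counterclockwise sweep puts M at bearing 186°, so M = R + 8.9·(cos 186°, sin 186°) = (-25.85, -9.830). Then |KM| = |M − K| = 27.66.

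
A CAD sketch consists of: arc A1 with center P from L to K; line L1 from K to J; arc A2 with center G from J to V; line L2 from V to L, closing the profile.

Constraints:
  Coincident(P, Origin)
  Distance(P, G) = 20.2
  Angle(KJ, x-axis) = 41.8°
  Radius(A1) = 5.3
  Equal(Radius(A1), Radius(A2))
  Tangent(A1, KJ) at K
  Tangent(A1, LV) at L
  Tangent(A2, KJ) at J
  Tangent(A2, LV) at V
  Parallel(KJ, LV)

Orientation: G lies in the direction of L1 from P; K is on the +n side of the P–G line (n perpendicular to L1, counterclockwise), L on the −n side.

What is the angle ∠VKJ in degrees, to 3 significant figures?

27.7°

The slot axis is L1's direction at 41.8°, so u = (cos 41.8°, sin 41.8°) = (0.745, 0.667) and n = (−sin 41.8°, cos 41.8°) = (-0.667, 0.745). P is at the origin and G lies 20.2 along u from P, so G = 20.2·u = (15.1, 13.5). Tangency of A1 to both parallel lines with radius 5.3 puts K and L at P ± 5.3·n: K = (-3.53, 3.95), L = (3.53, -3.95). Equal radii place J and V the same way about G: J = G + 5.3·n = (11.5, 17.4), V = G − 5.3·n = (18.6, 9.51). Then cos ∠VKJ = KV·KJ / (|KV||KJ|), giving 27.7°.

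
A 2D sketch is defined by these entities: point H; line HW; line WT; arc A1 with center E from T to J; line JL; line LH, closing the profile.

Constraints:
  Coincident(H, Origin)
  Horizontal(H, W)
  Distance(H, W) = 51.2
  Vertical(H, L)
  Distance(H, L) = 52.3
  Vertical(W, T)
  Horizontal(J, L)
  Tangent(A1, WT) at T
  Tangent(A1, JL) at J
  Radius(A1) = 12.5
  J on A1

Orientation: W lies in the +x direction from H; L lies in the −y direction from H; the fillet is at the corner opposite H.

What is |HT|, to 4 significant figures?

64.85

H is at the origin; HW is horizontal with |HW| = 51.2 and W on the +x side, so W = (51.20, 0.000). H and L share the same x with |HL| = 52.3 and L on the −y side, so L = (0.000, -52.30). The virtual corner opposite H is at (51.20, -52.30). Tangency of A1 to WT means the radius ET is perpendicular to WT and the tangent condition forces EJ to be normal to JL, with radius 12.5, so the center E sits 12.5 in from both sides at E = (38.70, -39.80). That places the tangent points at T = (51.20, -39.80) on WT and J = (38.70, -52.30) on JL. Then |HT| = |T − H| = 64.85.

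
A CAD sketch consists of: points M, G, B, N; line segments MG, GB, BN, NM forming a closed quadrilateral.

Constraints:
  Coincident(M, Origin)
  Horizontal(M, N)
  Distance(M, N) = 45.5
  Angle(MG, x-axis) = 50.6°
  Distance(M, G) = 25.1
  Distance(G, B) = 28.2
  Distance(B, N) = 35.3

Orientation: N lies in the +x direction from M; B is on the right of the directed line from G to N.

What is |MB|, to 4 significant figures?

14.02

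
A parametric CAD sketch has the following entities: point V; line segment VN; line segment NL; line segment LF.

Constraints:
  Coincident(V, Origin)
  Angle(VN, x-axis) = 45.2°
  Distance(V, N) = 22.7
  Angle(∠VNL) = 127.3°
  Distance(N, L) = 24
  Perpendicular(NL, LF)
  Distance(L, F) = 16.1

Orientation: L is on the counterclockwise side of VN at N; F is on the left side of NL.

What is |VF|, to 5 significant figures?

37.807

V is at the origin; VN runs at 45.2° with length 22.7, so N = 22.7·(cos 45.2°, sin 45.2°) = (15.995, 16.107). ∠VNL = 127.3°, so NL runs at 45.2° + (180° − 127.3°) = 97.900° from the x-axis; with |NL| = 24.0, L = N + 24.0·(cos 97.900°, sin 97.900°) = (12.697, 39.879). NL ⟂ LF; with |LF| = 16.1 on the left of NL, F = L + 16.1·(-0.99051, -0.13744) = (-3.2507, 37.667). Then |VF| = |F − V| = 37.807.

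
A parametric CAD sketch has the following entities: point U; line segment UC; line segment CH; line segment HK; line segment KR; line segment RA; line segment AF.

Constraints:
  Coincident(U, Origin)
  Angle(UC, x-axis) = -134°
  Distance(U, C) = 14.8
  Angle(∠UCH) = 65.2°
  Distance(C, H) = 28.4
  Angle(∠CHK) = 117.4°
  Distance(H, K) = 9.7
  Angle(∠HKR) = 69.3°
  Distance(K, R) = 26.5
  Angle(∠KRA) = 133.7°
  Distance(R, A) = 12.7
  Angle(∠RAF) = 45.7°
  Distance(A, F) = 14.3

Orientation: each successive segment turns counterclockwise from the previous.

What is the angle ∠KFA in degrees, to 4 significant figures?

157.3°

∠KRA = 133.7° gives RA at -159.6° from the x-axis; with |RA| = 12.7, A = (-12.15, -6.173). ∠RAF = 45.7° gives AF at -25.30° from the x-axis; with |AF| = 14.3, F = (0.7737, -12.28). Then cos ∠KFA = FK·FA / (|FK||FA|), giving 157.3°.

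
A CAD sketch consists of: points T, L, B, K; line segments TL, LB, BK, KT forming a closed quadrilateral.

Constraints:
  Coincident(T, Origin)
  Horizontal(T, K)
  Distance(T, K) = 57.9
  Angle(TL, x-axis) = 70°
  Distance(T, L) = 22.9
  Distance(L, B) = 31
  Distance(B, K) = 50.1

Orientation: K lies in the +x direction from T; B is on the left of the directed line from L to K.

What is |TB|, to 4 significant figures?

52.32

Checks: |LB| = 31.00 ✓; |BK| = 50.10 ✓.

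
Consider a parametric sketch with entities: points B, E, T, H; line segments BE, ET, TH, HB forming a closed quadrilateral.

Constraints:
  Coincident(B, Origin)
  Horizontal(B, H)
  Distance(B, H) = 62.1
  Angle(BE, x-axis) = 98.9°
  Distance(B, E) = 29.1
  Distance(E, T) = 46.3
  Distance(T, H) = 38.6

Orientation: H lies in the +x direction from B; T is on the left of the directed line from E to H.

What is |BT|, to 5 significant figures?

52.949

B is at the origin; B and H share the same y with |BH| = 62.1 and H in +x, so H = (62.1, 0). BE runs at 98.9° with |BE| = 29.1, so E = (-4.5021, 28.750). T is determined by |ET| = 46.3 and |TH| = 38.6 together: it lies at the intersection of circle(E, 46.3) and circle(H, 38.6). With |EH| = 72.542, the foot of the radical line on EH is 40.777 from E and the perpendicular offset is √(46.3² − 40.777²) = 21.930. Taking the left-of-EH solution: T = (41.627, 32.723).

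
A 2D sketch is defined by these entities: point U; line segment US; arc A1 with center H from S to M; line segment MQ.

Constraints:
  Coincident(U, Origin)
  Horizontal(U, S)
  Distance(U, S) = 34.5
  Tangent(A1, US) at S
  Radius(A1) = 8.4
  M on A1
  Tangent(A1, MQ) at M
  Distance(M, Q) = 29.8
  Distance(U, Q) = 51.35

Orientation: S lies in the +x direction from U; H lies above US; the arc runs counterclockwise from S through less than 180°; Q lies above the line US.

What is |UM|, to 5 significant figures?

43.884

U is at the origin; US is horizontal with |US| = 34.5 and S on the +x side, so S = (34.500, 0.0000). The tangent condition forces HS to be normal to US, so H = S + (0, 8.4) = (34.500, 8.4000). Since HM ⟂ MQ (tangency), |HQ| = √(8.4² + 29.8²) = 30.961 regardless of where M sits on A1. So Q lies on both circle(U, 51.35) and circle(H, 30.961); the above-US intersection is Q = (33.020, 39.326). M is the foot of the tangent from Q: M = (42.467, 11.063).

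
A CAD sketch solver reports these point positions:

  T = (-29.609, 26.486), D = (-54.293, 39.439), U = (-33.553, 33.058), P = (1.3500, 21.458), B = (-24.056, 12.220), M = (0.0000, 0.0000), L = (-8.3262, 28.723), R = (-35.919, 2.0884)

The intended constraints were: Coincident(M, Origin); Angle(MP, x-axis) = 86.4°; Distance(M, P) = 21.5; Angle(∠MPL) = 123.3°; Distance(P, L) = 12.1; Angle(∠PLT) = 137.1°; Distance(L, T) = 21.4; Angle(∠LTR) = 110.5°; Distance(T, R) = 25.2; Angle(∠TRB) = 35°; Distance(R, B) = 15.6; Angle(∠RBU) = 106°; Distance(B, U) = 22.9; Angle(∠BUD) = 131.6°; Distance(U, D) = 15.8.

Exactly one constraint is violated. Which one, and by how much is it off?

Distance(U, D) = 15.8 — off by 5.90.

M = (0.00, 0.00) ✓; MP at 86.40° ✓; |MP| = 21.50 ✓; ∠MPL = 123.3° ✓; |PL| = 12.10 ✓; ∠PLT = 137.1° ✓; |LT| = 21.40 ✓; ∠LTR = 110.5° ✓; |TR| = 25.20 ✓; ∠TRB = 35.00° ✓; |RB| = 15.60 ✓; ∠RBU = 106.0° ✓; |BU| = 22.90 ✓; ∠BUD = 131.6° ✓; |UD| = 21.70 ✗.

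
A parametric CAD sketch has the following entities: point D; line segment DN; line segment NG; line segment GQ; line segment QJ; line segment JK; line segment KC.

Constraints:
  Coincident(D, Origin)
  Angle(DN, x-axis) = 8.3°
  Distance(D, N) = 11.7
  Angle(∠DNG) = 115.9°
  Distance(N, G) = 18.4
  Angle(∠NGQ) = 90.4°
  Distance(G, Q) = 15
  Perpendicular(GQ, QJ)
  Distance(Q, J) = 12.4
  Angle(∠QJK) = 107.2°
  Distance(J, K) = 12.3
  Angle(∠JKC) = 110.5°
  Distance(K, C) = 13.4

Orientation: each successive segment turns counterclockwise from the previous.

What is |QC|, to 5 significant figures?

20.672

D is at the origin; DN runs at 8.3° with length 11.7, so N = (11.577, 1.6890). ∠DNG = 115.9° gives NG at 72.400° from the x-axis; with |NG| = 18.4, G = (17.141, 19.228). ∠NGQ = 90.4° gives GQ at 162.00° from the x-axis; with |GQ| = 15.0, Q = (2.8752, 23.863). GQ is perpendicular to QJ, so QJ runs at -108.00°; with |QJ| = 12.4, J = (-0.95660, 12.070). ∠QJK = 107.2° gives JK at -35.200° from the x-axis; with |JK| = 12.3, K = (9.0943, 4.9797). ∠JKC = 110.5° gives KC at 34.300° from the x-axis; with |KC| = 13.4, C = (20.164, 12.531). Then |QC| = |C − Q| = 20.672.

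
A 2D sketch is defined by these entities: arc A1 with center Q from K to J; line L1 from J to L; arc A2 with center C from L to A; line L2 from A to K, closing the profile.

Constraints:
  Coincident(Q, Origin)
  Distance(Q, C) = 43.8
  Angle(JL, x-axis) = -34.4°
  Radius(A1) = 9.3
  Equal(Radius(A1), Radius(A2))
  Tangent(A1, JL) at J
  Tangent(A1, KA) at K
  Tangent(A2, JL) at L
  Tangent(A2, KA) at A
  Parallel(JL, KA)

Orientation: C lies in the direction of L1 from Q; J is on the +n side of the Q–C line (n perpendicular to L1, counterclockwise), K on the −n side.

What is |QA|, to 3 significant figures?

44.8

The slot axis is L1's direction at -34.4°, so u = (cos -34.4°, sin -34.4°) = (0.825, -0.565) and n = (−sin -34.4°, cos -34.4°) = (0.565, 0.825). Q is at the origin and C lies 43.8 along u from Q, so C = 43.8·u = (36.1, -24.7). Tangency of A1 to both parallel lines with radius 9.3 puts J and K at Q ± 9.3·n: J = (5.25, 7.67), K = (-5.25, -7.67). Equal radii place L and A the same way about C: L = C + 9.3·n = (41.4, -17.1), A = C − 9.3·n = (30.9, -32.4). Then |QA| = |A − Q| = 44.8.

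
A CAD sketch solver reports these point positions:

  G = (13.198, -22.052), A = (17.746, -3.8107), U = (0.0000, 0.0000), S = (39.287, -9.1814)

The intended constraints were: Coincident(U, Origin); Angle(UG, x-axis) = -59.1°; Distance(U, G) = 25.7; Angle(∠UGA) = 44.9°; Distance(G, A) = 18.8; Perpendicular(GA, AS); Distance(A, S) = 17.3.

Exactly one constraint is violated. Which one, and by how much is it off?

Distance(A, S) = 17.3 — off by 4.90.

U = (0.00, 0.00) ✓; UG at -59.10° ✓; |UG| = 25.70 ✓; ∠UGA = 44.90° ✓; |GA| = 18.80 ✓; ∠(GA, AS) = 90.00° ✓; |AS| = 22.20 ✗.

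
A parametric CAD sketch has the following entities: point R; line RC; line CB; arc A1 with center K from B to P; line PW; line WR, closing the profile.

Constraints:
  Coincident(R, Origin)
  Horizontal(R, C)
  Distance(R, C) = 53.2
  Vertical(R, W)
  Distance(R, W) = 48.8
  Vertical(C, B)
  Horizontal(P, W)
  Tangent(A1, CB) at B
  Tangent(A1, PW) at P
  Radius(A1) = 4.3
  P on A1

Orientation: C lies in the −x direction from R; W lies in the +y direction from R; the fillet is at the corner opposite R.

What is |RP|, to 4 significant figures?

69.08

R is at the origin; RC is horizontal with |RC| = 53.2 and C on the −x side, so C = (-53.20, 0.000). RW is vertical with |RW| = 48.8 and W on the +y side, so W = (0.000, 48.80). The virtual corner opposite R is at (-53.20, 48.80). Tangency of A1 to CB means the radius KB is perpendicular to CB and A1 meets PW tangentially, so KP is at right angles to PW, with radius 4.3, so the center K sits 4.3 in from both sides at K = (-48.90, 44.50). That places the tangent points at B = (-53.20, 44.50) on CB and P = (-48.90, 48.80) on PW. Then |RP| = |P − R| = 69.08.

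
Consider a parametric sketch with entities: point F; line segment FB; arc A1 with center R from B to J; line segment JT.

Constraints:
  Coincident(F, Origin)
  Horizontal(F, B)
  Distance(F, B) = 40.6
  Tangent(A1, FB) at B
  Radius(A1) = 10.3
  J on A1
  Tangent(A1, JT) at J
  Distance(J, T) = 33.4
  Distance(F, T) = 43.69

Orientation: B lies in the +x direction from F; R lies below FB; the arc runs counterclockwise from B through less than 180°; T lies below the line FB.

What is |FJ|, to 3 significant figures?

31.6

F is at the origin; FB is horizontal with |FB| = 40.6 and B on the +x side, so B = (40.6, 0.00). The tangent condition forces RB to be normal to FB, so R = B + (0, -10.3) = (40.6, -10.3). Since RJ ⟂ JT (tangency), |RT| = √(10.3² + 33.4²) = 35.0 regardless of where J sits on A1. So T lies on both circle(F, 43.69) and circle(R, 35.0); the below-FB intersection is T = (20.2, -38.7). J is the foot of the tangent from T: J = (30.8, -7.04).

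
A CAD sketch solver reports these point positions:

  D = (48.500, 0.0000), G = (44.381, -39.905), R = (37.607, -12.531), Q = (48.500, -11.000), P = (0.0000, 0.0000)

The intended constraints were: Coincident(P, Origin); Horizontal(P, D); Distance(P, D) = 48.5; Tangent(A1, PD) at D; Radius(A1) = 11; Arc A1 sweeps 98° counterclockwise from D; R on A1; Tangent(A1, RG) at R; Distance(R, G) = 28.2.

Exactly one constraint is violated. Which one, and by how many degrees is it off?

Tangent(A1, RG) at R — off by 5.90°.

P = (0.00, 0.00) ✓; P.y = 0.00, D.y = 0.00 ✓; |PD| = 48.50 ✓; ∠(QD, DP) = 90.00° ✓; |QD| = 11.00 ✓; bearing(Q→R) − bearing(Q→D) = 98.00° ✓; |QR| = 11.00 ✓; ∠(QR, RG) = 84.10° ✗; |RG| = 28.20 ✓.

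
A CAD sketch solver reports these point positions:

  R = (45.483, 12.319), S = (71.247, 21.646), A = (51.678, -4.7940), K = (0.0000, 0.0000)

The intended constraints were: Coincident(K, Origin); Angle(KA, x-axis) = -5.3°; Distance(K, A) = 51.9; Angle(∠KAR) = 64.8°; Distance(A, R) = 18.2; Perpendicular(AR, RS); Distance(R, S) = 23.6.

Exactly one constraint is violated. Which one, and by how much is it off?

Distance(R, S) = 23.6 — off by 3.80.

K = (0.00, 0.00) ✓; KA at -5.300° ✓; |KA| = 51.90 ✓; ∠KAR = 64.80° ✓; |AR| = 18.20 ✓; ∠(AR, RS) = 90.00° ✓; |RS| = 27.40 ✗.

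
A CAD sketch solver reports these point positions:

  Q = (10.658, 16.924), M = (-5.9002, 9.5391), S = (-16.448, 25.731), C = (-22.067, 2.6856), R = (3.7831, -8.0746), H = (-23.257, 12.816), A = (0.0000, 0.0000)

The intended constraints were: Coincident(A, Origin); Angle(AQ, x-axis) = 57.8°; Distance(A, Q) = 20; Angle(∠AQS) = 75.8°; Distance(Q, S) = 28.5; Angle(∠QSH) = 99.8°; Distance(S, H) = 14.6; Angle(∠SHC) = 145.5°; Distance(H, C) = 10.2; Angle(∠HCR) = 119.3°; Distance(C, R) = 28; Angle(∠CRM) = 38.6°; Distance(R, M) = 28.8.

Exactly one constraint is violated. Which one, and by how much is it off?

Distance(R, M) = 28.8 — off by 8.70.

A = (0.00, 0.00) ✓; AQ at 57.80° ✓; |AQ| = 20.00 ✓; ∠AQS = 75.80° ✓; |QS| = 28.50 ✓; ∠QSH = 99.80° ✓; |SH| = 14.60 ✓; ∠SHC = 145.5° ✓; |HC| = 10.20 ✓; ∠HCR = 119.3° ✓; |CR| = 28.00 ✓; ∠CRM = 38.60° ✓; |RM| = 20.10 ✗.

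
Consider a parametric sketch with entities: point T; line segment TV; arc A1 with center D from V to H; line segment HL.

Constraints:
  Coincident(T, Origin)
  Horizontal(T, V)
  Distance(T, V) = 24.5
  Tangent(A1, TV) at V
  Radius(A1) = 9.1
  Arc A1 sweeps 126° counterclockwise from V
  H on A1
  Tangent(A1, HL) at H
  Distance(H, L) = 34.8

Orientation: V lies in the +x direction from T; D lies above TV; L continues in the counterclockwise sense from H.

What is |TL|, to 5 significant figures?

44.103

On A1, V sits at bearing -90° from D; a 126° counterclockwise sweep puts H at bearing 36°, so H = D + 9.1·(cos 36°, sin 36°) = (31.862, 14.449). Tangency of A1 to HL means the radius DH is perpendicular to HL, so HL runs along (−sin 36°, cos 36°); with |HL| = 34.8, L = (11.407, 42.603). Then |TL| = |L − T| = 44.103.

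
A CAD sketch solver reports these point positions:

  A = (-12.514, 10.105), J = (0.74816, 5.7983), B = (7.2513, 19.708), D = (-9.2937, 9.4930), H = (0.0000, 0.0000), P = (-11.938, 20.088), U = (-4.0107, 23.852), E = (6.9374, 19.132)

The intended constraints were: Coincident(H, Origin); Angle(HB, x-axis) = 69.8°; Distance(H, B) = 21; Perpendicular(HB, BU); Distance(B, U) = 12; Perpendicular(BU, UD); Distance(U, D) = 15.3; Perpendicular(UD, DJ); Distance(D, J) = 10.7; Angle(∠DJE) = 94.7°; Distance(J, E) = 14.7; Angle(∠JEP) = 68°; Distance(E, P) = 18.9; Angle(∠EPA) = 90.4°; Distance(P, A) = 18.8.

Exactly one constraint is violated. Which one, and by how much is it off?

Distance(P, A) = 18.8 — off by 8.80.

H = (0.00, 0.00) ✓; HB at 69.80° ✓; |HB| = 21.00 ✓; ∠(HB, BU) = 90.00° ✓; |BU| = 12.00 ✓; ∠(BU, UD) = 90.00° ✓; |UD| = 15.30 ✓; ∠(UD, DJ) = 90.00° ✓; |DJ| = 10.70 ✓; ∠DJE = 94.70° ✓; |JE| = 14.70 ✓; ∠JEP = 68.00° ✓; |EP| = 18.90 ✓; ∠EPA = 90.40° ✓; |PA| = 10.00 ✗.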